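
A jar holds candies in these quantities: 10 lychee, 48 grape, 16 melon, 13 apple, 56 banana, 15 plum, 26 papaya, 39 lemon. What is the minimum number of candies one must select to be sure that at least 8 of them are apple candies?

In the worst case for collecting apple candies, every non-apple candy comes out first.
There are 10 + 48 + 16 + 56 + 15 + 26 + 39 = 210 non-apple candies altogether.
After those, each further candy must be apple, so 210 + 8 = 218 draws guarantee 8 apple candies.

218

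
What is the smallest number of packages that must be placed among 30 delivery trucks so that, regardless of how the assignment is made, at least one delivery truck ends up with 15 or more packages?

With 420 packages one could put exactly 14 in each of the 30 delivery trucks, and no delivery truck would reach 15.
By the pigeonhole principle, one more package must land in a delivery truck that already has 14, giving it 15.
So 30 × 14 + 1 = 421 packages are required.

421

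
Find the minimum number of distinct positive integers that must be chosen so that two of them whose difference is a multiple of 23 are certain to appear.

Integers whose pairwise differences are multiples of 23 are exactly those sharing a remainder mod 23. The 23 residue classes mod 23 are the pigeonholes.
With 23 integers one could put 1 in each residue class and have no class reach 2.
The 24th integer pushes some class to 2, so 23·1 + 1 = 24.

24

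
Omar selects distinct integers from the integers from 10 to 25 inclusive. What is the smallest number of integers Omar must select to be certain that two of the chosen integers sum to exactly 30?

A set avoiding the sum 30 can contain at most one of each pair {x, 30−x}, plus the 6 elements whose complement lies outside the range or equal to its own complement.
The integers 15, …, 25 (11 of them) are such a set: any two sum to at least 15+16 = 31 > 30.
Any 12th integer completes one of the 5 pairs, so 12 choices force a sum of 30.

12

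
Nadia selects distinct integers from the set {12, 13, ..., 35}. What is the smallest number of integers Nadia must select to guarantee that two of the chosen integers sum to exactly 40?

17

Two chosen integers sum to 40 exactly when both halves of some pair {x, 40−x} with 12 ≤ x ≤ 40−x ≤ 28 are chosen — 8 such pairs.
The remaining 8 elements (those with no distinct partner in range) can never complete a 40-sum, so the worst case takes all of them and one from each pair: 8 + 8 = 16.
The 17th integer has to be the second member of some pair, so 16 + 1 = 17.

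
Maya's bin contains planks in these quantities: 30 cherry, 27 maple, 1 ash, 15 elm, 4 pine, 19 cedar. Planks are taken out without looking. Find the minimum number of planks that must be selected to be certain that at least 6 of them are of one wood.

26

An adversary could hand out at most 5 planks per wood (ash, pine run out sooner): 5 + 5 + 1 + 5 + 4 + 5 = 25 planks and still no wood has 6.
One more plank lands in a wood already at 5, so 26 draws are enough and 25 are not.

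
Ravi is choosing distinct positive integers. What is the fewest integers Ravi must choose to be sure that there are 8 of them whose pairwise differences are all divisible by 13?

Integers whose pairwise differences are multiples of 13 are exactly those sharing a remainder mod 13. By pigeonhole, the 13 residue classes mod 13 are the pigeonholes.
With 91 integers one could put 7 in each residue class and have no class reach 8.
The 92nd integer pushes some class to 8, so 13·7 + 1 = 92.

92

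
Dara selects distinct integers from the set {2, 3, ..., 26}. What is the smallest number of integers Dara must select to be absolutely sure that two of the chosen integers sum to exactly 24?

16

Two chosen integers sum to 24 exactly when both halves of some pair {x, 24−x} with 2 ≤ x ≤ 24−x ≤ 22 are chosen — 10 such pairs.
The remaining 5 elements (those with no distinct partner in range) can never complete a 24-sum, so the worst case takes all of them and one from each pair: 5 + 10 = 15.
The 16th integer has to be the second member of some pair, so 15 + 1 = 16.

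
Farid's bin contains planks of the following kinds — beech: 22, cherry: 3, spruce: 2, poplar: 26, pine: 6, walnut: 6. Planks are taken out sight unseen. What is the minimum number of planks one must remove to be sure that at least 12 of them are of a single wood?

By the pigeonhole principle, the 6 woods are the holes; the planks drawn are the pigeons.
To avoid 12 of any one wood, the worst case takes at most 11 of each wood, or every plank of a wood that has fewer than 11.
That gives 11 + 3 + 2 + 11 + 6 + 6 = 39 planks with no wood reaching 12.
The next plank forces some wood to 12, so 39 + 1 = 40.

40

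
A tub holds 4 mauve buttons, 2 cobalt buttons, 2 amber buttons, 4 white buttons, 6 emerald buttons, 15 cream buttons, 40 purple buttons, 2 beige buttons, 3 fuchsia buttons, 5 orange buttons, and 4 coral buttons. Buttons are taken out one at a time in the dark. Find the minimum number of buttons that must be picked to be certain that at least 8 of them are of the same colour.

47

By pigeonhole, the 11 colours are the holes; the buttons drawn are the pigeons.
To avoid 8 of any one colour, the worst case takes at most 7 of each colour, or every button of a colour that has fewer than 7.
That gives 4 + 2 + 2 + 4 + 6 + 7 + 7 + 2 + 3 + 5 + 4 = 46 buttons with no colour reaching 8.
The next button forces some colour to 8, so 46 + 1 = 47.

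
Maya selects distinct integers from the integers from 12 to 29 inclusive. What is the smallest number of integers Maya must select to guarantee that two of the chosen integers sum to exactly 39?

11

Group the elements by complementary pair {x, 39−x}: {12,27}, {13,26}, {14,25}, …, giving 8 two-element pairs and 2 integers whose partner 39−x falls outside [12,29].
By the pigeonhole principle, treating each of those 10 groups as a pigeonhole, one can pick one integer per group — 10 integers — with no two summing to 39.
The 11th integer lands in an occupied pair, forcing a sum of 39.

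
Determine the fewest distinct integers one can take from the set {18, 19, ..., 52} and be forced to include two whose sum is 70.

19

A set avoiding the sum 70 can contain at most one of each pair {x, 70−x}, plus the 1 element equal to its own complement.
The integers 35, …, 52 (18 of them) are such a set: any two sum to at least 35+36 = 71 > 70.
Any 19th integer completes one of the 17 pairs, so 19 choices force a sum of 70.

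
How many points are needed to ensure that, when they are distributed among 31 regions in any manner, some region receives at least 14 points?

404

With 403 points one could put exactly 13 in each of the 31 regions, and no region would reach 14.
Pigeonhole: one more point must land in a region that already has 13, giving it 14.
So 31 × 13 + 1 = 404 points are required.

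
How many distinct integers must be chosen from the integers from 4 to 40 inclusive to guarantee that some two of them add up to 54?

A set avoiding the sum 54 can contain at most one of each pair {x, 54−x}, plus the 11 elements whose complement lies outside the range or equal to its own complement.
The integers 4, …, 27 (24 of them) are such a set: any two sum to at least 4+5 = 9 and at most 26+27 = 53 < 54.
By the pigeonhole principle, any 25th integer completes one of the 13 pairs, so 25 choices force a sum of 54.

25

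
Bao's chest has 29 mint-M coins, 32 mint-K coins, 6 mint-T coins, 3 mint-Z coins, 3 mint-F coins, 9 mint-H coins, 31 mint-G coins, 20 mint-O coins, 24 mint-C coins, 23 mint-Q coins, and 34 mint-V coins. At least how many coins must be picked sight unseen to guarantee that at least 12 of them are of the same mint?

99

An adversary could hand out at most 11 coins per mint (4 mints run out sooner): 11 + 11 + 6 + 3 + 3 + 9 + 11 + 11 + 11 + 11 + 11 = 98 coins and still no mint has 12.
By pigeonhole, one more coin lands in a mint already at 11, so 99 draws are enough and 98 are not.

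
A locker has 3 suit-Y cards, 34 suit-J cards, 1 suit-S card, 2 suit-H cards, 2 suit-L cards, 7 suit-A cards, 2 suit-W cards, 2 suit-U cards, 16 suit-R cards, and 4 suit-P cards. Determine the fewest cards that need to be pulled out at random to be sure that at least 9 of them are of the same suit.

Put each drawn card into a box by suit. The largest draw with every box below 9 takes min(count, 8) from each suit; suits with fewer than 8 contribute all they have.
Σ min(cᵢ, 8) = 3 + 8 + 1 + 2 + 2 + 7 + 2 + 2 + 8 + 4 = 39.
Draw number 39 + 1 = 40 must push one box to 9.

40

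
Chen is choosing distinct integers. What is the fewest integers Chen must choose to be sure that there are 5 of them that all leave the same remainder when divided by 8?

33

The 8 residue classes mod 8 are the pigeonholes.
With 32 integers one could put 4 in each residue class and have no class reach 5.
The 33rd integer pushes some class to 5, so 8·4 + 1 = 33.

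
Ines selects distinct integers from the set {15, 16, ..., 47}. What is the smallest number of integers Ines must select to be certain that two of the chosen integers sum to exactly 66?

Group the elements by complementary pair {x, 66−x}: {19,47}, {20,46}, {21,45}, …, giving 14 two-element pairs, the single value 33 (it cannot pair with itself since the integers are distinct), and 4 integers whose partner 66−x falls outside [15,47].
Treating each of those 19 groups as a pigeonhole, one can pick one integer per group — 19 integers — with no two summing to 66.
The 20th integer lands in an occupied pair, forcing a sum of 66.

20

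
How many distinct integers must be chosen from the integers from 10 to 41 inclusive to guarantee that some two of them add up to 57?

Group the elements by complementary pair {x, 57−x}: {16,41}, {17,40}, {18,39}, …, giving 13 two-element pairs and 6 integers whose partner 57−x falls outside [10,41].
By pigeonhole, treating each of those 19 groups as a pigeonhole, one can pick one integer per group — 19 integers — with no two summing to 57.
The 20th integer lands in an occupied pair, forcing a sum of 57.

20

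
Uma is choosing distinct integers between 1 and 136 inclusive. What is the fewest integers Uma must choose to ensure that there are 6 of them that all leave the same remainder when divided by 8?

41

Pigeonhole: the 8 residue classes mod 8 are the pigeonholes.
With 40 integers one could put 5 in each residue class and have no class reach 6.
The 41st integer pushes some class to 6, so 8·5 + 1 = 41.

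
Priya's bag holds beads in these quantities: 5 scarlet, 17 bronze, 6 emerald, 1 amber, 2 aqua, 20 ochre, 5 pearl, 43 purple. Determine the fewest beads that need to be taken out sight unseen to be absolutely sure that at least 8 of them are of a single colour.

By the pigeonhole principle, the 8 colours are the holes; the beads drawn are the pigeons.
To avoid 8 of any one colour, the worst case takes at most 7 of each colour, or every bead of a colour that has fewer than 7.
That gives 5 + 7 + 6 + 1 + 2 + 7 + 5 + 7 = 40 beads with no colour reaching 8.
The next bead forces some colour to 8, so 40 + 1 = 41.

41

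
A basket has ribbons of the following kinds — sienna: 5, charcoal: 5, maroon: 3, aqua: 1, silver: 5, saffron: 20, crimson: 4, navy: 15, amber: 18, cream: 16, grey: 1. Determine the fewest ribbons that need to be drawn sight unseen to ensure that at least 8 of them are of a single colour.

The 11 colours are the holes; the ribbons drawn are the pigeons.
To avoid 8 of any one colour, the worst case takes at most 7 of each colour, or every ribbon of a colour that has fewer than 7.
That gives 5 + 5 + 3 + 1 + 5 + 7 + 4 + 7 + 7 + 7 + 1 = 52 ribbons with no colour reaching 8.
The next ribbon forces some colour to 8, so 52 + 1 = 53.

53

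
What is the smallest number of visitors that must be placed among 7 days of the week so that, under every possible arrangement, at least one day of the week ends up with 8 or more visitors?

With 49 visitors one could put exactly 7 in each of the 7 days of the week, and no day of the week would reach 8.
By pigeonhole, one more visitor must land in a day of the week that already has 7, giving it 8.
So 7 × 7 + 1 = 50 visitors are required.

50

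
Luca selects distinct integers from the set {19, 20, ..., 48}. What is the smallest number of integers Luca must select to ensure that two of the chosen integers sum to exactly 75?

20

Group the elements by complementary pair {x, 75−x}: {27,48}, {28,47}, {29,46}, …, giving 11 two-element pairs and 8 integers whose partner 75−x falls outside [19,48].
Treating each of those 19 groups as a pigeonhole, one can pick one integer per group — 19 integers — with no two summing to 75.
The 20th integer lands in an occupied pair, forcing a sum of 75.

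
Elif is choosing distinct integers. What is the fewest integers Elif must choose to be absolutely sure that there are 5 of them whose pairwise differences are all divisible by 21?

85

Integers whose pairwise differences are multiples of 21 are exactly those sharing a remainder mod 21. The 21 residue classes mod 21 are the pigeonholes.
With 84 integers one could put 4 in each residue class and have no class reach 5.
The 85th integer pushes some class to 5, so 21·4 + 1 = 85.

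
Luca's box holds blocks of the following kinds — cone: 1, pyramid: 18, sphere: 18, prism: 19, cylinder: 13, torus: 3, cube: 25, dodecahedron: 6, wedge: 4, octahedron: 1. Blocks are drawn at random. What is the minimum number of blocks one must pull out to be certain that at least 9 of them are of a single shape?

56

The 10 shapes are the holes; the blocks drawn are the pigeons.
To avoid 9 of any one shape, the worst case takes at most 8 of each shape, or every block of a shape that has fewer than 8.
That gives 1 + 8 + 8 + 8 + 8 + 3 + 8 + 6 + 4 + 1 = 55 blocks with no shape reaching 9.
The next block forces some shape to 9, so 55 + 1 = 56.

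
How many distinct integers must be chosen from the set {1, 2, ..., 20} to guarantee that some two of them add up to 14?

15

Group the elements by complementary pair {x, 14−x}: {1,13}, {2,12}, {3,11}, …, giving 6 two-element pairs, the single value 7 (it cannot pair with itself since the integers are distinct), and 7 integers whose partner 14−x falls outside [1,20].
Treating each of those 14 groups as a pigeonhole, one can pick one integer per group — 14 integers — with no two summing to 14.
The 15th integer lands in an occupied pair, forcing a sum of 14.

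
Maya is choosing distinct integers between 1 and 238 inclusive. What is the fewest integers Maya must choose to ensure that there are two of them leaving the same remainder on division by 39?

By pigeonhole, the 39 residue classes mod 39 are the pigeonholes.
With 39 integers one could put 1 in each residue class and have no class reach 2.
The 40th integer pushes some class to 2, so 39·1 + 1 = 40.

40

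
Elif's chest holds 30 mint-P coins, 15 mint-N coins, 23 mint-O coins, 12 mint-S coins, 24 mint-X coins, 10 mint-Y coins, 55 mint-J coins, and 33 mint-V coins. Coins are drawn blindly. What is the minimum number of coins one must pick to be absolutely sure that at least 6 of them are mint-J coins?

153

In the worst case for collecting mint-J coins, every non-mint-J coin comes out first.
There are 30 + 15 + 23 + 12 + 24 + 10 + 33 = 147 non-mint-J coins altogether.
After those, each further coin must be mint-J, so 147 + 6 = 153 draws guarantee 6 mint-J coins.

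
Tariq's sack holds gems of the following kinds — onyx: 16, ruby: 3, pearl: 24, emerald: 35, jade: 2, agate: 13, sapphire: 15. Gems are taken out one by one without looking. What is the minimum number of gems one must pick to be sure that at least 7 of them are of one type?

By the pigeonhole principle, the 7 types are the holes; the gems drawn are the pigeons.
To avoid 7 of any one type, the worst case takes at most 6 of each type, or every gem of a type that has fewer than 6.
That gives 6 + 3 + 6 + 6 + 2 + 6 + 6 = 35 gems with no type reaching 7.
The next gem forces some type to 7, so 35 + 1 = 36.

36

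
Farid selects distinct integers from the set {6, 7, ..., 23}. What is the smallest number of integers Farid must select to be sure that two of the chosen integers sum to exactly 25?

12

A set avoiding the sum 25 can contain at most one of each pair {x, 25−x}, plus the 4 elements whose complement lies outside the range.
The integers 13, …, 23 (11 of them) are such a set: any two sum to at least 13+14 = 27 > 25.
Any 12th integer completes one of the 7 pairs, so 12 choices force a sum of 25.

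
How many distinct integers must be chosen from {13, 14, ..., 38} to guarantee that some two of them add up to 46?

A set avoiding the sum 46 can contain at most one of each pair {x, 46−x}, plus the 6 elements whose complement lies outside the range or equal to its own complement.
The integers 23, …, 38 (16 of them) are such a set: any two sum to at least 23+24 = 47 > 46.
By the pigeonhole principle, any 17th integer completes one of the 10 pairs, so 17 choices force a sum of 46.

17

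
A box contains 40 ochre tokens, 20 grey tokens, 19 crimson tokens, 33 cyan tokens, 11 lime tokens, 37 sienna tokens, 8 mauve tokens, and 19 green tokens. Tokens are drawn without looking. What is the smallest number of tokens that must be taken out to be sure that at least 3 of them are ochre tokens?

150

In the worst case for collecting ochre tokens, every non-ochre token comes out first.
There are 20 + 19 + 33 + 11 + 37 + 8 + 19 = 147 non-ochre tokens altogether.
After those, each further token must be ochre, so 147 + 3 = 150 draws guarantee 3 ochre tokens.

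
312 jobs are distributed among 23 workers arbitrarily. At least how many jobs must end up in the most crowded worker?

The 23 workers are the holes and the 312 jobs are the pigeons.
If every worker held at most 13 jobs, the total would be at most 23 × 13 = 299, which is less than 312.
So some worker holds at least ⌈312/23⌉ = 14 jobs.

14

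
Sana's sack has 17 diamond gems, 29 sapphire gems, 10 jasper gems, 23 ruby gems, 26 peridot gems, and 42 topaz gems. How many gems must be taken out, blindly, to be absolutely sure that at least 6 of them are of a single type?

An adversary could hand out at most 5 gems per type: 5 + 5 + 5 + 5 + 5 + 5 = 30 gems and still no type has 6.
By the pigeonhole principle, one more gem lands in a type already at 5, so 31 draws are enough and 30 are not.

31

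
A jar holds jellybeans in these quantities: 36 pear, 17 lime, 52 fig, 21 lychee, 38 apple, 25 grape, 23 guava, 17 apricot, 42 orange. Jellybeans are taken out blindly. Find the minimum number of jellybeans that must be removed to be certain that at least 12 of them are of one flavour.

100

An adversary could hand out at most 11 jellybeans per flavour: 11 + 11 + 11 + 11 + 11 + 11 + 11 + 11 + 11 = 99 jellybeans and still no flavour has 12.
One more jellybean lands in a flavour already at 11, so 100 draws are enough and 99 are not.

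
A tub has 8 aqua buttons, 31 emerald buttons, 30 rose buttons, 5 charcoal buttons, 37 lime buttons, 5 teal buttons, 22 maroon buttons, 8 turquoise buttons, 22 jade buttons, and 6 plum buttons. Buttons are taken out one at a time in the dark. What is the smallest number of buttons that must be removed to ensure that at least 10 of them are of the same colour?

78

An adversary could hand out at most 9 buttons per colour (5 colours run out sooner): 8 + 9 + 9 + 5 + 9 + 5 + 9 + 8 + 9 + 6 = 77 buttons and still no colour has 10.
By the pigeonhole principle, one more button lands in a colour already at 9, so 78 draws are enough and 77 are not.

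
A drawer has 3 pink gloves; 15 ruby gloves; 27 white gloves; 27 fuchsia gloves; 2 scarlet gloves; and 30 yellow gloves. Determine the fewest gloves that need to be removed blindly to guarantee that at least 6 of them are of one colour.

An adversary could hand out at most 5 gloves per colour (pink, scarlet run out sooner): 3 + 5 + 5 + 5 + 2 + 5 = 25 gloves and still no colour has 6.
By the pigeonhole principle, one more glove lands in a colour already at 5, so 26 draws are enough and 25 are not.

26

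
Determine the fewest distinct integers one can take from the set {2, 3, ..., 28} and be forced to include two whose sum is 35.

Two chosen integers sum to 35 exactly when both halves of some pair {x, 35−x} with 7 ≤ x ≤ 35−x ≤ 28 are chosen — 11 such pairs.
The remaining 5 elements (those with no distinct partner in range) can never complete a 35-sum, so the worst case takes all of them and one from each pair: 5 + 11 = 16.
By the pigeonhole principle, the 17th integer has to be the second member of some pair, so 16 + 1 = 17.

17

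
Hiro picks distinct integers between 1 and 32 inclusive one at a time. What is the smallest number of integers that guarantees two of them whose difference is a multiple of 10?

11

Integers whose pairwise differences are multiples of 10 are exactly those sharing a remainder mod 10. By pigeonhole, the 10 residue classes mod 10 are the pigeonholes.
With 10 integers one could put 1 in each residue class and have no class reach 2.
The 11th integer pushes some class to 2, so 10·1 + 1 = 11.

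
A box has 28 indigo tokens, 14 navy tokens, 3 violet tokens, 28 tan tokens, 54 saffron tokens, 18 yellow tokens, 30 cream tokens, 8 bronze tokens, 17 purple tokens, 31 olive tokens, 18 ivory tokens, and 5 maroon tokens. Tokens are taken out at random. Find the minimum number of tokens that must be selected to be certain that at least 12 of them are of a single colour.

An adversary could hand out at most 11 tokens per colour (violet, bronze, maroon run out sooner): 11 + 11 + 3 + 11 + 11 + 11 + 11 + 8 + 11 + 11 + 11 + 5 = 115 tokens and still no colour has 12.
One more token lands in a colour already at 11, so 116 draws are enough and 115 are not.

116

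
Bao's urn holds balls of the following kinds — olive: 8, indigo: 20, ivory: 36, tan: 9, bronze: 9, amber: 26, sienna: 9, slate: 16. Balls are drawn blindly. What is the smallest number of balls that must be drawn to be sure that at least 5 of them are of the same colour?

33

By pigeonhole, put each drawn ball into a box by colour. The largest draw with every box below 5 takes min(count, 4) from each colour.
Σ min(cᵢ, 4) = 4 + 4 + 4 + 4 + 4 + 4 + 4 + 4 = 32.
Draw number 32 + 1 = 33 must push one box to 5.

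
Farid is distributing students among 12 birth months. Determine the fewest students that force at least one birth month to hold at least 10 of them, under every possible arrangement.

With 108 students one could put exactly 9 in each of the 12 birth months, and no birth month would reach 10.
By the pigeonhole principle, one more student must land in a birth month that already has 9, giving it 10.
So 12 × 9 + 1 = 109 students are required.

109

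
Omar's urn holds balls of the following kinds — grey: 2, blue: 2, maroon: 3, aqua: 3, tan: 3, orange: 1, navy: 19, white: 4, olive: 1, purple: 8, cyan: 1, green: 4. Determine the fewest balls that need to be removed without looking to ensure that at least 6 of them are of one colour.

Put each drawn ball into a box by colour. The largest draw with every box below 6 takes min(count, 5) from each colour; colours with fewer than 5 contribute all they have.
Σ min(cᵢ, 5) = 2 + 2 + 3 + 3 + 3 + 1 + 5 + 4 + 1 + 5 + 1 + 4 = 34.
Draw number 34 + 1 = 35 must push one box to 6.

35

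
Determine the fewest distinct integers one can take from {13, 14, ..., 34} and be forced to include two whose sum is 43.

A set avoiding the sum 43 can contain at most one of each pair {x, 43−x}, plus the 4 elements whose complement lies outside the range.
The integers 22, …, 34 (13 of them) are such a set: any two sum to at least 22+23 = 45 > 43.
Any 14th integer completes one of the 9 pairs, so 14 choices force a sum of 43.

14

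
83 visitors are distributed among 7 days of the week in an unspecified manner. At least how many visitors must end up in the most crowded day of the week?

12

By pigeonhole, the 7 days of the week are the holes and the 83 visitors are the pigeons.
If every day of the week held at most 11 visitors, the total would be at most 7 × 11 = 77, which is less than 83.
So some day of the week holds at least ⌈83/7⌉ = 12 visitors.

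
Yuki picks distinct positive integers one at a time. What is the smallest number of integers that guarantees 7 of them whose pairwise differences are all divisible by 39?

Integers whose pairwise differences are multiples of 39 are exactly those sharing a remainder mod 39. By the pigeonhole principle, the 39 residue classes mod 39 are the pigeonholes.
With 234 integers one could put 6 in each residue class and have no class reach 7.
The 235th integer pushes some class to 7, so 39·6 + 1 = 235.

235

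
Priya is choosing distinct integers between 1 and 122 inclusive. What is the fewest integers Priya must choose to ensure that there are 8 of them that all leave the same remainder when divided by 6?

By the pigeonhole principle, the 6 residue classes mod 6 are the pigeonholes.
With 42 integers one could put 7 in each residue class and have no class reach 8.
The 43rd integer pushes some class to 8, so 6·7 + 1 = 43.

43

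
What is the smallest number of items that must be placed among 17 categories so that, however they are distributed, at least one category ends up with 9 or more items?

137

With 136 items one could put exactly 8 in each of the 17 categories, and no category would reach 9.
By the pigeonhole principle, one more item must land in a category that already has 8, giving it 9.
So 17 × 8 + 1 = 137 items are required.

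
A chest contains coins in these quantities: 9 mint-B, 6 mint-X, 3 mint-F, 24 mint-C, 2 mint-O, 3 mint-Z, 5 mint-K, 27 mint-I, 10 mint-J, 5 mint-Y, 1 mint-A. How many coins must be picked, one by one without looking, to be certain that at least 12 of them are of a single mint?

67

By the pigeonhole principle, the 11 mints are the holes; the coins drawn are the pigeons.
To avoid 12 of any one mint, the worst case takes at most 11 of each mint, or every coin of a mint that has fewer than 11.
That gives 9 + 6 + 3 + 11 + 2 + 3 + 5 + 11 + 10 + 5 + 1 = 66 coins with no mint reaching 12.
The next coin forces some mint to 12, so 66 + 1 = 67.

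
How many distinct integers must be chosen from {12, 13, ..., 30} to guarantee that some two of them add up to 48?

14

Two chosen integers sum to 48 exactly when both halves of some pair {x, 48−x} with 18 ≤ x ≤ 48−x ≤ 30 are chosen — 6 such pairs.
The remaining 7 elements (those with no distinct partner in range) can never complete a 48-sum, so the worst case takes all of them and one from each pair: 7 + 6 = 13.
By the pigeonhole principle, the 14th integer has to be the second member of some pair, so 13 + 1 = 14.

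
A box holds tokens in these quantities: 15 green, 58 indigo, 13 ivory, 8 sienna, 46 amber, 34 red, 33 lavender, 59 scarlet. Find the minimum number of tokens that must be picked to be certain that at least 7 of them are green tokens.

In the worst case for collecting green tokens, every non-green token comes out first.
There are 58 + 13 + 8 + 46 + 34 + 33 + 59 = 251 non-green tokens altogether.
After those, each further token must be green, so 251 + 7 = 258 draws guarantee 7 green tokens.

258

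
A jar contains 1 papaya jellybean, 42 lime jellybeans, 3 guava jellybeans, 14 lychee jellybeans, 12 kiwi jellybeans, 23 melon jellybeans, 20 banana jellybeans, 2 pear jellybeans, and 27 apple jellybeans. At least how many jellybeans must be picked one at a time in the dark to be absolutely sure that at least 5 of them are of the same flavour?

Put each drawn jellybean into a box by flavour. The largest draw with every box below 5 takes min(count, 4) from each flavour; flavours with fewer than 4 contribute all they have.
Σ min(cᵢ, 4) = 1 + 4 + 3 + 4 + 4 + 4 + 4 + 2 + 4 = 30.
Draw number 30 + 1 = 31 must push one box to 5.

31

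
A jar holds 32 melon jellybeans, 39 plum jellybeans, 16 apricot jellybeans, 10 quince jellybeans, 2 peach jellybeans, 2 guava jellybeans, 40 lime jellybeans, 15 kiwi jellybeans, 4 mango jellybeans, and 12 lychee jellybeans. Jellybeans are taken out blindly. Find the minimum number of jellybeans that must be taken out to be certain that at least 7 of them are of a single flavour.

51

Pigeonhole: the 10 flavours are the holes; the jellybeans drawn are the pigeons.
To avoid 7 of any one flavour, the worst case takes at most 6 of each flavour, or every jellybean of a flavour that has fewer than 6.
That gives 6 + 6 + 6 + 6 + 2 + 2 + 6 + 6 + 4 + 6 = 50 jellybeans with no flavour reaching 7.
The next jellybean forces some flavour to 7, so 50 + 1 = 51.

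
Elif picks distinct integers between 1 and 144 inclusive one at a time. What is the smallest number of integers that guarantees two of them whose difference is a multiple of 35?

Integers whose pairwise differences are multiples of 35 are exactly those sharing a remainder mod 35. By pigeonhole, the 35 residue classes mod 35 are the pigeonholes.
With 35 integers one could put 1 in each residue class and have no class reach 2.
The 36th integer pushes some class to 2, so 35·1 + 1 = 36.

36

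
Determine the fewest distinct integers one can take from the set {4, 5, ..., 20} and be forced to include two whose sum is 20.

12

A set avoiding the sum 20 can contain at most one of each pair {x, 20−x}, plus the 5 elements whose complement lies outside the range or equal to its own complement.
The integers 10, …, 20 (11 of them) are such a set: any two sum to at least 10+11 = 21 > 20.
Any 12th integer completes one of the 6 pairs, so 12 choices force a sum of 20.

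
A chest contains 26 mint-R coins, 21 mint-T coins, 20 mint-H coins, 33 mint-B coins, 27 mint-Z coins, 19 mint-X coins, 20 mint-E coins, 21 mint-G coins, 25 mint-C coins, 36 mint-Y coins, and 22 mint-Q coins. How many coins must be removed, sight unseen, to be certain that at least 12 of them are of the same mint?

Put each drawn coin into a box by mint. The largest draw with every box below 12 takes min(count, 11) from each mint.
Σ min(cᵢ, 11) = 11 + 11 + 11 + 11 + 11 + 11 + 11 + 11 + 11 + 11 + 11 = 121.
Draw number 121 + 1 = 122 must push one box to 12.

122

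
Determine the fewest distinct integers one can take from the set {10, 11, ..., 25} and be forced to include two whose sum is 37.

Two chosen integers sum to 37 exactly when both halves of some pair {x, 37−x} with 12 ≤ x ≤ 37−x ≤ 25 are chosen — 7 such pairs.
The remaining 2 elements (those with no distinct partner in range) can never complete a 37-sum, so the worst case takes all of them and one from each pair: 2 + 7 = 9.
The 10th integer has to be the second member of some pair, so 9 + 1 = 10.

10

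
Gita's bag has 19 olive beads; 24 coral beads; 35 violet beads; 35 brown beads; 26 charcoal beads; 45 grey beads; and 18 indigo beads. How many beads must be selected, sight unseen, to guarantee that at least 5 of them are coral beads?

183

In the worst case for collecting coral beads, every non-coral bead comes out first.
There are 19 + 35 + 35 + 26 + 45 + 18 = 178 non-coral beads altogether.
After those, each further bead must be coral, so 178 + 5 = 183 draws guarantee 5 coral beads.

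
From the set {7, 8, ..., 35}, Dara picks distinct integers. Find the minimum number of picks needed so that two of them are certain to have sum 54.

22

Two chosen integers sum to 54 exactly when both halves of some pair {x, 54−x} with 19 ≤ x ≤ 54−x ≤ 35 are chosen — 8 such pairs.
The remaining 13 elements (those with no distinct partner in range) can never complete a 54-sum, so the worst case takes all of them and one from each pair: 13 + 8 = 21.
Pigeonhole: the 22nd integer has to be the second member of some pair, so 21 + 1 = 22.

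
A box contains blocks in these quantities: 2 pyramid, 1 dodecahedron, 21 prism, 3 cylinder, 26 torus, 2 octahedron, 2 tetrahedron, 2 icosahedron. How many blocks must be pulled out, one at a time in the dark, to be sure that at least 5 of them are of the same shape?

An adversary could hand out at most 4 blocks per shape (6 shapes run out sooner): 2 + 1 + 4 + 3 + 4 + 2 + 2 + 2 = 20 blocks and still no shape has 5.
Pigeonhole: one more block lands in a shape already at 4, so 21 draws are enough and 20 are not.

21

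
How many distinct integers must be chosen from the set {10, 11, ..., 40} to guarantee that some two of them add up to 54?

19

A set avoiding the sum 54 can contain at most one of each pair {x, 54−x}, plus the 5 elements whose complement lies outside the range or equal to its own complement.
The integers 10, …, 27 (18 of them) are such a set: any two sum to at least 10+11 = 21 and at most 26+27 = 53 < 54.
Any 19th integer completes one of the 13 pairs, so 19 choices force a sum of 54.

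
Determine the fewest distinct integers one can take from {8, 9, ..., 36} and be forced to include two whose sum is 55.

Group the elements by complementary pair {x, 55−x}: {19,36}, {20,35}, {21,34}, …, giving 9 two-element pairs and 11 integers whose partner 55−x falls outside [8,36].
Treating each of those 20 groups as a pigeonhole, one can pick one integer per group — 20 integers — with no two summing to 55.
The 21st integer lands in an occupied pair, forcing a sum of 55.

21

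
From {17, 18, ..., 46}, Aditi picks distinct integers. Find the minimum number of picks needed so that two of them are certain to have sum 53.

21

Group the elements by complementary pair {x, 53−x}: {17,36}, {18,35}, {19,34}, …, giving 10 two-element pairs and 10 integers whose partner 53−x falls outside [17,46].
Treating each of those 20 groups as a pigeonhole, one can pick one integer per group — 20 integers — with no two summing to 53.
The 21st integer lands in an occupied pair, forcing a sum of 53.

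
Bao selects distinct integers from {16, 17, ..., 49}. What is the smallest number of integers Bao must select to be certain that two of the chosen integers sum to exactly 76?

24

A set avoiding the sum 76 can contain at most one of each pair {x, 76−x}, plus the 12 elements whose complement lies outside the range or equal to its own complement.
The integers 16, …, 38 (23 of them) are such a set: any two sum to at least 16+17 = 33 and at most 37+38 = 75 < 76.
Any 24th integer completes one of the 11 pairs, so 24 choices force a sum of 76.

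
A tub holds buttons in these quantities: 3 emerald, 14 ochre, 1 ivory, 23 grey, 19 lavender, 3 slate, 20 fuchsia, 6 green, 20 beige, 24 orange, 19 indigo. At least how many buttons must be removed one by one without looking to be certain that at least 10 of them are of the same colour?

By pigeonhole, put each drawn button into a box by colour. The largest draw with every box below 10 takes min(count, 9) from each colour; colours with fewer than 9 contribute all they have.
Σ min(cᵢ, 9) = 3 + 9 + 1 + 9 + 9 + 3 + 9 + 6 + 9 + 9 + 9 = 76.
Draw number 76 + 1 = 77 must push one box to 10.

77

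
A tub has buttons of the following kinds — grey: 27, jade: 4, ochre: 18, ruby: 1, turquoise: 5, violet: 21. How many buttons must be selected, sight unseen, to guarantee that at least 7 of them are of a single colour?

By the pigeonhole principle, the 6 colours are the holes; the buttons drawn are the pigeons.
To avoid 7 of any one colour, the worst case takes at most 6 of each colour, or every button of a colour that has fewer than 6.
That gives 6 + 4 + 6 + 1 + 5 + 6 = 28 buttons with no colour reaching 7.
The next button forces some colour to 7, so 28 + 1 = 29.

29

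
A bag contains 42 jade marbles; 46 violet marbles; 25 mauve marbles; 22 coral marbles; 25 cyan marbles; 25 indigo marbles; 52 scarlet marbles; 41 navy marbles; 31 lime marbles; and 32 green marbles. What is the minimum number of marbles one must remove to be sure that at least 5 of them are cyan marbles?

321

In the worst case for collecting cyan marbles, every non-cyan marble comes out first.
There are 42 + 46 + 25 + 22 + 25 + 52 + 41 + 31 + 32 = 316 non-cyan marbles altogether.
After those, each further marble must be cyan, so 316 + 5 = 321 draws guarantee 5 cyan marbles.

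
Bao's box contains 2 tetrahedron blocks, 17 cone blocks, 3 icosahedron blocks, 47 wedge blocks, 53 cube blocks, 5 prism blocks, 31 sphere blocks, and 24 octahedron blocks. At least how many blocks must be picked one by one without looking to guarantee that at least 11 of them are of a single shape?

61

Pigeonhole: the 8 shapes are the holes; the blocks drawn are the pigeons.
To avoid 11 of any one shape, the worst case takes at most 10 of each shape, or every block of a shape that has fewer than 10.
That gives 2 + 10 + 3 + 10 + 10 + 5 + 10 + 10 = 60 blocks with no shape reaching 11.
The next block forces some shape to 11, so 60 + 1 = 61.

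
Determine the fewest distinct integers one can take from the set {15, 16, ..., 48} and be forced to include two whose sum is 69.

A set avoiding the sum 69 can contain at most one of each pair {x, 69−x}, plus the 6 elements whose complement lies outside the range.
The integers 15, …, 34 (20 of them) are such a set: any two sum to at least 15+16 = 31 and at most 33+34 = 67 < 69.
Any 21st integer completes one of the 14 pairs, so 21 choices force a sum of 69.

21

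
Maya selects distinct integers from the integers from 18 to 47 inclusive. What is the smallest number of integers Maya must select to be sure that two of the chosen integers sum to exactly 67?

A set avoiding the sum 67 can contain at most one of each pair {x, 67−x}, plus the 2 elements whose complement lies outside the range.
The integers 18, …, 33 (16 of them) are such a set: any two sum to at least 18+19 = 37 and at most 32+33 = 65 < 67.
Any 17th integer completes one of the 14 pairs, so 17 choices force a sum of 67.

17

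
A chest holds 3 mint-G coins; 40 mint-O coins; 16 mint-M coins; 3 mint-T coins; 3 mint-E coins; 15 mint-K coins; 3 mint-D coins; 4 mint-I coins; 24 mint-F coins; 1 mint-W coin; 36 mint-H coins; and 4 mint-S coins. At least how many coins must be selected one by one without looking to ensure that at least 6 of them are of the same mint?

47

An adversary could hand out at most 5 coins per mint (7 mints run out sooner): 3 + 5 + 5 + 3 + 3 + 5 + 3 + 4 + 5 + 1 + 5 + 4 = 46 coins and still no mint has 6.
Pigeonhole: one more coin lands in a mint already at 5, so 47 draws are enough and 46 are not.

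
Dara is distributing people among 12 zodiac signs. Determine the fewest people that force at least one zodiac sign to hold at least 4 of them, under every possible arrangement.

37

With 36 people one could put exactly 3 in each of the 12 zodiac signs, and no zodiac sign would reach 4.
Pigeonhole: one more person must land in a zodiac sign that already has 3, giving it 4.
So 12 × 3 + 1 = 37 people are required.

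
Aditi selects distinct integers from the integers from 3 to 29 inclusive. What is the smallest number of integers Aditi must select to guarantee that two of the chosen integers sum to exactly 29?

16

A set avoiding the sum 29 can contain at most one of each pair {x, 29−x}, plus the 3 elements whose complement lies outside the range.
The integers 15, …, 29 (15 of them) are such a set: any two sum to at least 15+16 = 31 > 29.
By the pigeonhole principle, any 16th integer completes one of the 12 pairs, so 16 choices force a sum of 29.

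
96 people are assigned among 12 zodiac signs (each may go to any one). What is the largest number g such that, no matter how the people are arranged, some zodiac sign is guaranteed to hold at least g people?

The 12 zodiac signs are the holes and the 96 people are the pigeons.
If every zodiac sign held at most 7 people, the total would be at most 12 × 7 = 84, which is less than 96.
So some zodiac sign holds at least ⌈96/12⌉ = 8 people.

8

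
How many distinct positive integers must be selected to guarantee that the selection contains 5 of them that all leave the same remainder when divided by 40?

161

By pigeonhole, the 40 residue classes mod 40 are the pigeonholes.
With 160 integers one could put 4 in each residue class and have no class reach 5.
The 161st integer pushes some class to 5, so 40·4 + 1 = 161.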